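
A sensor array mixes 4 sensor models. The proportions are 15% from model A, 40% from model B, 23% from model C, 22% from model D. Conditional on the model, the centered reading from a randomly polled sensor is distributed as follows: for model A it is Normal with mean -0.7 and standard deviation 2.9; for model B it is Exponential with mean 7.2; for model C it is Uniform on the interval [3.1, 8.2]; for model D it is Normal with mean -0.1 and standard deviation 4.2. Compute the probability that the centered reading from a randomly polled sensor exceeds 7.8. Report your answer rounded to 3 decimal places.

Conditional on each model, P(X > 7.8): A: 0.00168918; B: 0.338465; C: 0.0784314; D: 0.0299892.
By total probability, P(X > 7.8) = 0.15·0.00168918 + 0.4·0.338465 + 0.23·0.0784314 + 0.22·0.0299892 = 0.160276.

0.160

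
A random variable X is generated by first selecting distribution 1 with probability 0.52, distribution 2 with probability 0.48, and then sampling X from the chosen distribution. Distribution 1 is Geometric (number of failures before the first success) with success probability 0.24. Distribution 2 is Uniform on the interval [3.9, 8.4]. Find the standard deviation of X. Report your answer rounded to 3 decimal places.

3.145

Per component, 1: μ=3.16667, E[X²]=23.2222; 2: μ=6.15, E[X²]=39.51.
E[X] = 0.52·3.16667 + 0.48·6.15 = 4.59867.
E[X²] = 0.52·23.2222 + 0.48·39.51 = 31.0404.
Var(X) = E[X²] − (E[X])² = 31.0404 − 21.1477 = 9.89262.
SD(X) = √9.89262 = 3.14525.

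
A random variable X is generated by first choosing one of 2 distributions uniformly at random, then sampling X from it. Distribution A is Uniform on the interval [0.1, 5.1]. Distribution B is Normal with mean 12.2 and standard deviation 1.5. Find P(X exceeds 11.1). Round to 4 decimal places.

Conditional on each component, P(X > 11.1): A: 0; B: 0.768322.
By total probability, P(X > 11.1) = 0.5·0 + 0.5·0.768322 = 0.384161.

0.3842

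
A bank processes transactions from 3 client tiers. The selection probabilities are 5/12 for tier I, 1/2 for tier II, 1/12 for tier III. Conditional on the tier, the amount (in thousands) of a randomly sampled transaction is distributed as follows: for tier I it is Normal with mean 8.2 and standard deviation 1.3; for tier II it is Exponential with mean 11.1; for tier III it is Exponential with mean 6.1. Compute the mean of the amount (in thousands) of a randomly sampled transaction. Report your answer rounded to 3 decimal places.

Component means — I: 8.2; II: 11.1; III: 6.1.
E[X] = 0.416667·8.2 + 0.5·11.1 + 0.0833333·6.1 = 9.475.

9.475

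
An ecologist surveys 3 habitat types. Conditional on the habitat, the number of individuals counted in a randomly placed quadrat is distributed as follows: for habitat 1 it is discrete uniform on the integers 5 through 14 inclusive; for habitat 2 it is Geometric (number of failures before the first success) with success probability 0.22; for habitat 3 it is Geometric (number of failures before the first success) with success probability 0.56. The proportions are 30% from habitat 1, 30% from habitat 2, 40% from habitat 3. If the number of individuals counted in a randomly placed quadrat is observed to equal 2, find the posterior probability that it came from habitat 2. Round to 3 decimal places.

0.481

Likelihoods P(X=2 | ·): 1: 0; 2: 0.133848; 3: 0.108416.
Posterior ∝ prior × likelihood. Numerator for 2: 0.3·0.133848 = 0.0401544.
Normalizing constant: 0.3·0 + 0.3·0.133848 + 0.4·0.108416 = 0.0835208.
P(2 | observation) = 0.0401544 / 0.0835208 = 0.480771.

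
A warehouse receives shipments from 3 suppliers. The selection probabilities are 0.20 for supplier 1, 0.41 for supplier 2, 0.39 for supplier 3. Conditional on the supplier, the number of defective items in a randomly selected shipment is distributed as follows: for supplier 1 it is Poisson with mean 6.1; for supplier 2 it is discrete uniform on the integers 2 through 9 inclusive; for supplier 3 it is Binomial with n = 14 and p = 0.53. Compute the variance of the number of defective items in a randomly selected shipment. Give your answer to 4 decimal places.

5.4875

Per component, 1: μ=6.1, E[X²]=43.31; 2: μ=5.5, E[X²]=35.5; 3: μ=7.42, E[X²]=58.5438.
E[X] = 0.2·6.1 + 0.41·5.5 + 0.39·7.42 = 6.3688.
E[X²] = 0.2·43.31 + 0.41·35.5 + 0.39·58.5438 = 46.0491.
Var(X) = E[X²] − (E[X])² = 46.0491 − 40.5616 = 5.48747.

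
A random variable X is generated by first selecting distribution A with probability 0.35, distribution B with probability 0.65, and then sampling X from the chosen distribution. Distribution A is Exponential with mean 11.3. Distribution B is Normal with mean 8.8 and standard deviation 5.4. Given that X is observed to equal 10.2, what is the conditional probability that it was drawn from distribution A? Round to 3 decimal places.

0.213

Likelihoods f(10.2 | ·): A: 0.0358842; B: 0.0714366.
Posterior ∝ prior × likelihood. Numerator for A: 0.35·0.0358842 = 0.0125595.
Normalizing constant: 0.35·0.0358842 + 0.65·0.0714366 = 0.0589933.
P(A | observation) = 0.0125595 / 0.0589933 = 0.212897.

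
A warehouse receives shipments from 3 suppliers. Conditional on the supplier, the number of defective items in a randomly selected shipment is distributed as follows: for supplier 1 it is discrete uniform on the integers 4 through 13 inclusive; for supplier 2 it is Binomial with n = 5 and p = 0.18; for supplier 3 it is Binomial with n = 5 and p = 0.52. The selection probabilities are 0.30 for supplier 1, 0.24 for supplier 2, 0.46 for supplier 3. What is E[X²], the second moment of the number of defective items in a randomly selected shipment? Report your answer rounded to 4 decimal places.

For each component E[X²] = Var + (mean)², giving 1: 80.5; 2: 1.548; 3: 8.008.
Overall E[X²] = 0.3·80.5 + 0.24·1.548 + 0.46·8.008 = 28.2052.

28.2052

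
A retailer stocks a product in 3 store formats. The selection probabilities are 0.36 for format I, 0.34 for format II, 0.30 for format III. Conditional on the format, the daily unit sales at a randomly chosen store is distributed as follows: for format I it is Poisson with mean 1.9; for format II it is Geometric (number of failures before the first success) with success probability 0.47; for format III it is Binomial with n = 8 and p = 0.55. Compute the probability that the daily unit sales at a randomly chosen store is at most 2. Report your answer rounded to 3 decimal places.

0.569

Conditional on each format, P(X ≤ 2): I: 0.70372; II: 0.851123; III: 0.0884559.
By total probability, P(X ≤ 2) = 0.36·0.70372 + 0.34·0.851123 + 0.3·0.0884559 = 0.569258.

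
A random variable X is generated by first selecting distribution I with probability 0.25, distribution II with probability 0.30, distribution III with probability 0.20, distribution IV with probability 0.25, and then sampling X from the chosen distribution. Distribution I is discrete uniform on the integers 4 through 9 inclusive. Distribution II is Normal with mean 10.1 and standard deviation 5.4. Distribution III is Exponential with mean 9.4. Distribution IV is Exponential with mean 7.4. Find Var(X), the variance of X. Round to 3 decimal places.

43.058

Per component, I: μ=6.5, E[X²]=45.1667; II: μ=10.1, E[X²]=131.17; III: μ=9.4, E[X²]=176.72; IV: μ=7.4, E[X²]=109.52.
E[X] = 0.25·6.5 + 0.3·10.1 + 0.2·9.4 + 0.25·7.4 = 8.385.
E[X²] = 0.25·45.1667 + 0.3·131.17 + 0.2·176.72 + 0.25·109.52 = 113.367.
Var(X) = E[X²] − (E[X])² = 113.367 − 70.3082 = 43.0584.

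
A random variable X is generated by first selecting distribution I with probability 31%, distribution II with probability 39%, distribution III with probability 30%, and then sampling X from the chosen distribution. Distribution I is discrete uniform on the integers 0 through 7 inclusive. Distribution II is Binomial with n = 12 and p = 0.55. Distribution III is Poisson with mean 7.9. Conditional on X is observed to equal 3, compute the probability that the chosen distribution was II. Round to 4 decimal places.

Likelihoods P(X=3 | ·): I: 0.125; II: 0.0276964; III: 0.0304652.
Posterior ∝ prior × likelihood. Numerator for II: 0.39·0.0276964 = 0.0108016.
Normalizing constant: 0.31·0.125 + 0.39·0.0276964 + 0.3·0.0304652 = 0.0586911.
P(II | observation) = 0.0108016 / 0.0586911 = 0.184041.

0.1840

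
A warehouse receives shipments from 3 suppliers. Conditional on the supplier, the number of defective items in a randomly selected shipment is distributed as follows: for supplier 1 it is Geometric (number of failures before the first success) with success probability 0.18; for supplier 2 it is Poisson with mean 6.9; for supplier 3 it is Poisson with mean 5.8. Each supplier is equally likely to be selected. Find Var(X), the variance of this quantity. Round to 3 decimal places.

Per component, 1: μ=4.55556, E[X²]=46.0617; 2: μ=6.9, E[X²]=54.51; 3: μ=5.8, E[X²]=39.44.
E[X] = 0.333333·4.55556 + 0.333333·6.9 + 0.333333·5.8 = 5.75185.
E[X²] = 0.333333·46.0617 + 0.333333·54.51 + 0.333333·39.44 = 46.6706.
Var(X) = E[X²] − (E[X])² = 46.6706 − 33.0838 = 13.5868.

13.587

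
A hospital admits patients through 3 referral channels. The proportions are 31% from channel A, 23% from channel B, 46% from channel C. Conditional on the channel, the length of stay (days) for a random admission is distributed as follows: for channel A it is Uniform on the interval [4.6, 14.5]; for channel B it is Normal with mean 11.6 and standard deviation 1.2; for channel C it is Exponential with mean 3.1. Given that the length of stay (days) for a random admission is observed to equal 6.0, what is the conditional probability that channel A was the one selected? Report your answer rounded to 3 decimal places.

0.594

Likelihoods f(6.0 | ·): A: 0.10101; B: 6.20504e-06; C: 0.0465659.
Posterior ∝ prior × likelihood. Numerator for A: 0.31·0.10101 = 0.0313131.
Normalizing constant: 0.31·0.10101 + 0.23·6.20504e-06 + 0.46·0.0465659 = 0.0527349.
P(A | observation) = 0.0313131 / 0.0527349 = 0.593784.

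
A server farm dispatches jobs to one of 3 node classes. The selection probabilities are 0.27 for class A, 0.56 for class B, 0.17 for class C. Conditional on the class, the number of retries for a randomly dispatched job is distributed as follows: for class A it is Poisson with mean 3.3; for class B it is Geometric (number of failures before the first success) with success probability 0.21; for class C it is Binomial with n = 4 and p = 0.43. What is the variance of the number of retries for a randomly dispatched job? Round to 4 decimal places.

11.6332

Per component, A: μ=3.3, E[X²]=14.19; B: μ=3.7619, E[X²]=32.0658; C: μ=1.72, E[X²]=3.9388.
E[X] = 0.27·3.3 + 0.56·3.7619 + 0.17·1.72 = 3.29007.
E[X²] = 0.27·14.19 + 0.56·32.0658 + 0.17·3.9388 = 22.4577.
Var(X) = E[X²] − (E[X])² = 22.4577 − 10.8245 = 11.6332.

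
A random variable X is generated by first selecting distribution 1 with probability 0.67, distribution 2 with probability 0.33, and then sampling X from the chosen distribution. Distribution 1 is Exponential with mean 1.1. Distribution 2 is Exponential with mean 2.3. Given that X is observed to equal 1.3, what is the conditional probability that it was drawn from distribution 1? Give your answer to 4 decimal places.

0.6962

Likelihoods f(1.3 | ·): 1: 0.278837; 2: 0.247059.
Posterior ∝ prior × likelihood. Numerator for 1: 0.67·0.278837 = 0.186821.
Normalizing constant: 0.67·0.278837 + 0.33·0.247059 = 0.26835.
P(1 | observation) = 0.186821 / 0.26835 = 0.696182.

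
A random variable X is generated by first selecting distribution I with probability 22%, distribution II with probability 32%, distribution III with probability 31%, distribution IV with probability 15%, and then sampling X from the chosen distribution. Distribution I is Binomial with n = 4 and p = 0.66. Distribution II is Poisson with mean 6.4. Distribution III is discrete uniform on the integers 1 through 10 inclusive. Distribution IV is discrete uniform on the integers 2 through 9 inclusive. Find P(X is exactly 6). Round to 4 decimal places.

Conditional on each component, P(X = 6): I: 0; II: 0.158585; III: 0.1; IV: 0.125.
By total probability, P(X = 6) = 0.22·0 + 0.32·0.158585 + 0.31·0.1 + 0.15·0.125 = 0.100497.

0.1005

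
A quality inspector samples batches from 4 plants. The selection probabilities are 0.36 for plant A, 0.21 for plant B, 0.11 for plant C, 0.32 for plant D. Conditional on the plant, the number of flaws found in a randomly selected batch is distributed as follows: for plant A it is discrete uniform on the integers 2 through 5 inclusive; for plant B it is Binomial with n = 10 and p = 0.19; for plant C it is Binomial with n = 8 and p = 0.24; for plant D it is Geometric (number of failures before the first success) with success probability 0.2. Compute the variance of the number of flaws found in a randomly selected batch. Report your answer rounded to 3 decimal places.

8.104

Per component, A: μ=3.5, E[X²]=13.5; B: μ=1.9, E[X²]=5.149; C: μ=1.92, E[X²]=5.1456; D: μ=4, E[X²]=36.
E[X] = 0.36·3.5 + 0.21·1.9 + 0.11·1.92 + 0.32·4 = 3.1502.
E[X²] = 0.36·13.5 + 0.21·5.149 + 0.11·5.1456 + 0.32·36 = 18.0273.
Var(X) = E[X²] − (E[X])² = 18.0273 − 9.92376 = 8.10355.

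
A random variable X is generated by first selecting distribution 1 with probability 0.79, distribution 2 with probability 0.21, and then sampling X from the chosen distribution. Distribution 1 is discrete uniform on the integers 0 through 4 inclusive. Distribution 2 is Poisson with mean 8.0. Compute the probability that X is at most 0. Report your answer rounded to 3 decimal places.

0.158

Conditional on each component, P(X ≤ 0): 1: 0.2; 2: 0.000335463.
By total probability, P(X ≤ 0) = 0.79·0.2 + 0.21·0.000335463 = 0.15807.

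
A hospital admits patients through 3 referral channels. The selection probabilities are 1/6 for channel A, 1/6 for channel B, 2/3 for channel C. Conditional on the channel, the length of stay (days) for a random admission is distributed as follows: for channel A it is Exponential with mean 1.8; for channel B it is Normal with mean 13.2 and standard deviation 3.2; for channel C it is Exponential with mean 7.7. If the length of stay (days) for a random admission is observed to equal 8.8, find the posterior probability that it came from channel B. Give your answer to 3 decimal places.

0.222

Likelihoods f(8.8 | ·): A: 0.00418321; B: 0.0484413; C: 0.0414164.
Posterior ∝ prior × likelihood. Numerator for B: 0.166667·0.0484413 = 0.00807356.
Normalizing constant: 0.166667·0.00418321 + 0.166667·0.0484413 + 0.666667·0.0414164 = 0.0363817.
P(B | observation) = 0.00807356 / 0.0363817 = 0.221912.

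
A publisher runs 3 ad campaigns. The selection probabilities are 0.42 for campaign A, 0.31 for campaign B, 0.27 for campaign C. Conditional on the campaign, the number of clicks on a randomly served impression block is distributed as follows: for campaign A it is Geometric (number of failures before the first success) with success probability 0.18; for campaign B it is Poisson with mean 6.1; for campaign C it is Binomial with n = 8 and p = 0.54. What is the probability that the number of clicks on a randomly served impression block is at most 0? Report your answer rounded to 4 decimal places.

0.0768

Conditional on each campaign, P(X ≤ 0): A: 0.18; B: 0.00224287; C: 0.00200476.
By total probability, P(X ≤ 0) = 0.42·0.18 + 0.31·0.00224287 + 0.27·0.00200476 = 0.0768366.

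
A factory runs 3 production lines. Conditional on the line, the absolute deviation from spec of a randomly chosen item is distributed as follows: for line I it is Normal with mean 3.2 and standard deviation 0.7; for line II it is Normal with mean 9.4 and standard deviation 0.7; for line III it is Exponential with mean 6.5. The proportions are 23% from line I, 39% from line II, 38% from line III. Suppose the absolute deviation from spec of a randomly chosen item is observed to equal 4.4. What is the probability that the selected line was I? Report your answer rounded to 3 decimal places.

Likelihoods f(4.4 | ·): I: 0.131119; II: 4.75194e-12; III: 0.0781813.
Posterior ∝ prior × likelihood. Numerator for I: 0.23·0.131119 = 0.0301573.
Normalizing constant: 0.23·0.131119 + 0.39·4.75194e-12 + 0.38·0.0781813 = 0.0598662.
P(I | observation) = 0.0301573 / 0.0598662 = 0.503745.

0.504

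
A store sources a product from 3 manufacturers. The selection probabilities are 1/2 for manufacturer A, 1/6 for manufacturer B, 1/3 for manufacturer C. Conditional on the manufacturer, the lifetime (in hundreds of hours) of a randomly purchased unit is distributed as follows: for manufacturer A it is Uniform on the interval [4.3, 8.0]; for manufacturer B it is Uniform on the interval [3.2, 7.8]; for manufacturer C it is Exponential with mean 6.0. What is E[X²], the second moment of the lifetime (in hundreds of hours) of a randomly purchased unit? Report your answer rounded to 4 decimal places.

48.8172

For each component E[X²] = Var + (mean)², giving A: 38.9633; B: 32.0133; C: 72.
Overall E[X²] = 0.5·38.9633 + 0.166667·32.0133 + 0.333333·72 = 48.8172.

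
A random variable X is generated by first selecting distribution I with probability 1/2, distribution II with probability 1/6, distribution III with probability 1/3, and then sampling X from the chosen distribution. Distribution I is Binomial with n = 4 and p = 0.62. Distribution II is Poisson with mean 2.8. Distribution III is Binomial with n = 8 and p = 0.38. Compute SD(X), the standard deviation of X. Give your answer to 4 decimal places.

1.2768

Per component, I: μ=2.48, E[X²]=7.0928; II: μ=2.8, E[X²]=10.64; III: μ=3.04, E[X²]=11.1264.
E[X] = 0.5·2.48 + 0.166667·2.8 + 0.333333·3.04 = 2.72.
E[X²] = 0.5·7.0928 + 0.166667·10.64 + 0.333333·11.1264 = 9.02853.
Var(X) = E[X²] − (E[X])² = 9.02853 − 7.3984 = 1.63013.
SD(X) = √1.63013 = 1.27677.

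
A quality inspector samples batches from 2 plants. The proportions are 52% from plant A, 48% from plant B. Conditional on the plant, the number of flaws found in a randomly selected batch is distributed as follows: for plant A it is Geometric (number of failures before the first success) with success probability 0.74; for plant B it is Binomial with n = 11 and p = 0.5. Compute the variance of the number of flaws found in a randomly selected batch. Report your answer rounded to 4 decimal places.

8.1834

Per component, A: μ=0.351351, E[X²]=0.598247; B: μ=5.5, E[X²]=33.
E[X] = 0.52·0.351351 + 0.48·5.5 = 2.8227.
E[X²] = 0.52·0.598247 + 0.48·33 = 16.1511.
Var(X) = E[X²] − (E[X])² = 16.1511 − 7.96765 = 8.18344.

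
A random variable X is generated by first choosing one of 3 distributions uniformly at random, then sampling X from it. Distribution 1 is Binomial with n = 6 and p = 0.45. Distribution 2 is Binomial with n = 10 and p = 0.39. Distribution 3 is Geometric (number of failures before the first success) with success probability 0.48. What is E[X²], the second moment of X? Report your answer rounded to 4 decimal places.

For each component E[X²] = Var + (mean)², giving 1: 8.775; 2: 17.589; 3: 3.43056.
Overall E[X²] = 0.333333·8.775 + 0.333333·17.589 + 0.333333·3.43056 = 9.93152.

9.9315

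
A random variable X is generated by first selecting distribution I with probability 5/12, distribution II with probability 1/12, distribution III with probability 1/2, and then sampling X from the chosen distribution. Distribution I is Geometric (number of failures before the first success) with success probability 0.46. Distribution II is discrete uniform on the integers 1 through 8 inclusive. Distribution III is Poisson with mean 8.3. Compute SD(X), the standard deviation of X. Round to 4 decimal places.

4.1492

Per component, I: μ=1.17391, E[X²]=3.93006; II: μ=4.5, E[X²]=25.5; III: μ=8.3, E[X²]=77.19.
E[X] = 0.416667·1.17391 + 0.0833333·4.5 + 0.5·8.3 = 5.01413.
E[X²] = 0.416667·3.93006 + 0.0833333·25.5 + 0.5·77.19 = 42.3575.
Var(X) = E[X²] − (E[X])² = 42.3575 − 25.1415 = 17.216.
SD(X) = √17.216 = 4.14922.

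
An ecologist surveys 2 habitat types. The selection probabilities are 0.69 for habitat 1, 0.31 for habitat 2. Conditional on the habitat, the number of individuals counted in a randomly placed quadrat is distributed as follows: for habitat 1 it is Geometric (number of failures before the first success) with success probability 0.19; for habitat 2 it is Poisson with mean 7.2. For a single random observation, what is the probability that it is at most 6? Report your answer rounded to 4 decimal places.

0.6625

Conditional on each habitat, P(X ≤ 6): 1: 0.771232; 2: 0.420356.
By total probability, P(X ≤ 6) = 0.69·0.771232 + 0.31·0.420356 = 0.66246.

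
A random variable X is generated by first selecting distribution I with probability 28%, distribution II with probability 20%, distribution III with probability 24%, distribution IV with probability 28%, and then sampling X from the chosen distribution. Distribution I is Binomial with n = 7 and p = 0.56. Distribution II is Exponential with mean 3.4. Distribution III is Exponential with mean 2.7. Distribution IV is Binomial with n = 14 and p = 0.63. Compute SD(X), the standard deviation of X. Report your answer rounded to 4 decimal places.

3.4119

Per component, I: μ=3.92, E[X²]=17.0912; II: μ=3.4, E[X²]=23.12; III: μ=2.7, E[X²]=14.58; IV: μ=8.82, E[X²]=81.0558.
E[X] = 0.28·3.92 + 0.2·3.4 + 0.24·2.7 + 0.28·8.82 = 4.8952.
E[X²] = 0.28·17.0912 + 0.2·23.12 + 0.24·14.58 + 0.28·81.0558 = 35.6044.
Var(X) = E[X²] − (E[X])² = 35.6044 − 23.963 = 11.6414.
SD(X) = √11.6414 = 3.41195.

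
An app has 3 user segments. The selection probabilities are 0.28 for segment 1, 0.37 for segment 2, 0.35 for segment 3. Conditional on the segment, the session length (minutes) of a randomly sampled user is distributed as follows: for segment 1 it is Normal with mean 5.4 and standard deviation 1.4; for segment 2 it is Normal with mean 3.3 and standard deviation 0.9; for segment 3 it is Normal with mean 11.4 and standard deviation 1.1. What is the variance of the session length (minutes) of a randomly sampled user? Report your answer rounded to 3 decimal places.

13.753

Per component, 1: μ=5.4, E[X²]=31.12; 2: μ=3.3, E[X²]=11.7; 3: μ=11.4, E[X²]=131.17.
E[X] = 0.28·5.4 + 0.37·3.3 + 0.35·11.4 = 6.723.
E[X²] = 0.28·31.12 + 0.37·11.7 + 0.35·131.17 = 58.9521.
Var(X) = E[X²] − (E[X])² = 58.9521 − 45.1987 = 13.7534.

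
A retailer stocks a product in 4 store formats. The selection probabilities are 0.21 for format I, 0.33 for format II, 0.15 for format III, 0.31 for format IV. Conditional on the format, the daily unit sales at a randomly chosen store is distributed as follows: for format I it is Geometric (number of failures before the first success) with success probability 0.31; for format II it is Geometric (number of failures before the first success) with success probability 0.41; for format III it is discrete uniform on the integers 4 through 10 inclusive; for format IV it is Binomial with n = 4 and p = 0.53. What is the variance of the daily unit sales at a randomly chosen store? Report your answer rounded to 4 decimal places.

7.0221

Per component, I: μ=2.22581, E[X²]=12.1342; II: μ=1.43902, E[X²]=5.58061; III: μ=7, E[X²]=53; IV: μ=2.12, E[X²]=5.4908.
E[X] = 0.21·2.22581 + 0.33·1.43902 + 0.15·7 + 0.31·2.12 = 2.6495.
E[X²] = 0.21·12.1342 + 0.33·5.58061 + 0.15·53 + 0.31·5.4908 = 14.0419.
Var(X) = E[X²] − (E[X])² = 14.0419 − 7.01984 = 7.0221.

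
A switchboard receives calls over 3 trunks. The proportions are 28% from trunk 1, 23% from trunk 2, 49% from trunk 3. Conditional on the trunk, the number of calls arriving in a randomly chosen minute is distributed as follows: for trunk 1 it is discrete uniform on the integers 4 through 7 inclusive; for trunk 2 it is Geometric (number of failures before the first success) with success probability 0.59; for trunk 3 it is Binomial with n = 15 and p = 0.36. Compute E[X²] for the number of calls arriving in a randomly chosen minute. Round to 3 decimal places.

25.184

For each component E[X²] = Var + (mean)², giving 1: 31.5; 2: 1.66073; 3: 32.616.
Overall E[X²] = 0.28·31.5 + 0.23·1.66073 + 0.49·32.616 = 25.1838.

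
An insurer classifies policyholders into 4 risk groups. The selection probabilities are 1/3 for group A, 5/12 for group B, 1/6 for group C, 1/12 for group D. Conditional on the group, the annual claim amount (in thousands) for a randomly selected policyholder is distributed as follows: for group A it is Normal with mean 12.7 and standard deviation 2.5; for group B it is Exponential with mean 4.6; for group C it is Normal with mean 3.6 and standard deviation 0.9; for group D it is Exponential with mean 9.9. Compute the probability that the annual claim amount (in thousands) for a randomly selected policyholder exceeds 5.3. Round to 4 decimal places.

0.5182

Conditional on each group, P(X > 5.3): A: 0.998462; B: 0.315949; C: 0.0294534; D: 0.585462.
By total probability, P(X > 5.3) = 0.333333·0.998462 + 0.416667·0.315949 + 0.166667·0.0294534 + 0.0833333·0.585462 = 0.518164.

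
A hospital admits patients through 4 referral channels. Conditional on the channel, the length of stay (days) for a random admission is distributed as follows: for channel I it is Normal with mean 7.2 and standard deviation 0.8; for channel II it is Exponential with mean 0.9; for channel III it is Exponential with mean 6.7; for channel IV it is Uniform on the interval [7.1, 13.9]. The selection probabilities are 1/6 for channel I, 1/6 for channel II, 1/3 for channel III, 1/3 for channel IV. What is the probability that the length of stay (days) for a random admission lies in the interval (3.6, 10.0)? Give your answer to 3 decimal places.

Conditional on each channel, P(3.6 < X < 10.0): I: 0.999764; II: 0.0183007; III: 0.359514; IV: 0.426471.
By total probability, P(3.6 < X < 10.0) = 0.166667·0.999764 + 0.166667·0.0183007 + 0.333333·0.359514 + 0.333333·0.426471 = 0.431672.

0.432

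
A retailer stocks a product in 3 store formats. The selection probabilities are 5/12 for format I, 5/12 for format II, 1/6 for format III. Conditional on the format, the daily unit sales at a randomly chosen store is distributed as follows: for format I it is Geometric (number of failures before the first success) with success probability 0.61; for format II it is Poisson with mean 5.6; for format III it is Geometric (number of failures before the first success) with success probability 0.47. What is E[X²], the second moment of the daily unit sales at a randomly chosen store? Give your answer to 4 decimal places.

For each component E[X²] = Var + (mean)², giving I: 1.45687; II: 36.96; III: 3.67089.
Overall E[X²] = 0.416667·1.45687 + 0.416667·36.96 + 0.166667·3.67089 = 16.6188.

16.6188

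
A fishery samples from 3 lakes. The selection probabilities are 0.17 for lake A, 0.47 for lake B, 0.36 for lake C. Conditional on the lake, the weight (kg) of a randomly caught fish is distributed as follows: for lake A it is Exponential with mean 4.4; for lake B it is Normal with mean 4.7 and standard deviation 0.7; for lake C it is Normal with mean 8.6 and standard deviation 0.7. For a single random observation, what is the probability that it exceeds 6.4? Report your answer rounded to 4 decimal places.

Conditional on each lake, P(X > 6.4): A: 0.233506; B: 0.00757922; C: 0.999163.
By total probability, P(X > 6.4) = 0.17·0.233506 + 0.47·0.00757922 + 0.36·0.999163 = 0.402957.

0.4030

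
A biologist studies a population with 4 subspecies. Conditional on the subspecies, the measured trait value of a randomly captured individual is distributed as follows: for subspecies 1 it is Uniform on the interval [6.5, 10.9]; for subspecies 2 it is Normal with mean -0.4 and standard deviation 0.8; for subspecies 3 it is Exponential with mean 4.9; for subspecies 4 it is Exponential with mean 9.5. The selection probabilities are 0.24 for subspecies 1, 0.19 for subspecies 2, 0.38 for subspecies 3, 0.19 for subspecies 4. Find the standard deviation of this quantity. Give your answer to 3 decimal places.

Per component, 1: μ=8.7, E[X²]=77.3033; 2: μ=-0.4, E[X²]=0.8; 3: μ=4.9, E[X²]=48.02; 4: μ=9.5, E[X²]=180.5.
E[X] = 0.24·8.7 + 0.19·-0.4 + 0.38·4.9 + 0.19·9.5 = 5.679.
E[X²] = 0.24·77.3033 + 0.19·0.8 + 0.38·48.02 + 0.19·180.5 = 71.2474.
Var(X) = E[X²] − (E[X])² = 71.2474 − 32.251 = 38.9964.
SD(X) = √38.9964 = 6.24471.

6.245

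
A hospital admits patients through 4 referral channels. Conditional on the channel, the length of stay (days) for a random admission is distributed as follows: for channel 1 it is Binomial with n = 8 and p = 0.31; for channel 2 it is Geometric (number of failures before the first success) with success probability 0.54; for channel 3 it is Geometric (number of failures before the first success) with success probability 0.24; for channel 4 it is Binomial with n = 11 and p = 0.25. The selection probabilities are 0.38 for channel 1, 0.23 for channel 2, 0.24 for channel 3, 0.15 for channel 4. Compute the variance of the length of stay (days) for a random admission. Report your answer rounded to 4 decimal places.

5.1943

Per component, 1: μ=2.48, E[X²]=7.8616; 2: μ=0.851852, E[X²]=2.30316; 3: μ=3.16667, E[X²]=23.2222; 4: μ=2.75, E[X²]=9.625.
E[X] = 0.38·2.48 + 0.23·0.851852 + 0.24·3.16667 + 0.15·2.75 = 2.31083.
E[X²] = 0.38·7.8616 + 0.23·2.30316 + 0.24·23.2222 + 0.15·9.625 = 10.5342.
Var(X) = E[X²] − (E[X])² = 10.5342 − 5.33992 = 5.1943.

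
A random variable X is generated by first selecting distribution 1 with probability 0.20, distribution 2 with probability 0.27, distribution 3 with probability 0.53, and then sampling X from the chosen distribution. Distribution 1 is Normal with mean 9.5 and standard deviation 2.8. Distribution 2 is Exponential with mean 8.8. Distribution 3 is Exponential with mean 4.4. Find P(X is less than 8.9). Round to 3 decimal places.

0.715

Conditional on each component, P(X < 8.9): 1: 0.415162; 2: 0.636277; 3: 0.867706.
By total probability, P(X < 8.9) = 0.2·0.415162 + 0.27·0.636277 + 0.53·0.867706 = 0.714711.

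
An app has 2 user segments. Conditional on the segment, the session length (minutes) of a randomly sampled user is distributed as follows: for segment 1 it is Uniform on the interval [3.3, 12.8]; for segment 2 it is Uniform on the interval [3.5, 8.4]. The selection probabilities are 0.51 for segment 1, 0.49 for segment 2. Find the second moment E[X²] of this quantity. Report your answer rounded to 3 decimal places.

For each component E[X²] = Var + (mean)², giving 1: 72.3233; 2: 37.4033.
Overall E[X²] = 0.51·72.3233 + 0.49·37.4033 = 55.2125.

55.213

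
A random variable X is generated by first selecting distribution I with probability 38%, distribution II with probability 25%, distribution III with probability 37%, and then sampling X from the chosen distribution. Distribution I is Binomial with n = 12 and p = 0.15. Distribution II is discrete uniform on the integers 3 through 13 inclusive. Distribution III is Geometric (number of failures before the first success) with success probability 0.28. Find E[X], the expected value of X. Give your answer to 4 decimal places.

3.6354

Component means — I: 1.8; II: 8; III: 2.57143.
E[X] = 0.38·1.8 + 0.25·8 + 0.37·2.57143 = 3.63543.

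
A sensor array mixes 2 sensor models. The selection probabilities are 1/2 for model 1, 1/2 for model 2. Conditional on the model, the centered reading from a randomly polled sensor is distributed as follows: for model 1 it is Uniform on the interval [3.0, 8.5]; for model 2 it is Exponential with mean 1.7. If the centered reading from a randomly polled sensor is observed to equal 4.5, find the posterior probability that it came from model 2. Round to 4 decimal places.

Likelihoods f(4.5 | ·): 1: 0.181818; 2: 0.041682.
Posterior ∝ prior × likelihood. Numerator for 2: 0.5·0.041682 = 0.020841.
Normalizing constant: 0.5·0.181818 + 0.5·0.041682 = 0.11175.
P(2 | observation) = 0.020841 / 0.11175 = 0.186496.

0.1865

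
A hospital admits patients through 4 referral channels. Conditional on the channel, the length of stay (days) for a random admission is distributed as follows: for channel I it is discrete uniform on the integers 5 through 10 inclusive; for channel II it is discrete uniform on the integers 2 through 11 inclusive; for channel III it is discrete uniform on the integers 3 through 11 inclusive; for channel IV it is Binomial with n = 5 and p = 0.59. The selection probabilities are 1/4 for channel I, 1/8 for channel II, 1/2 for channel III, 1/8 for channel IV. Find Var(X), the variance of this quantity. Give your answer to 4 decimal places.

Per component, I: μ=7.5, E[X²]=59.1667; II: μ=6.5, E[X²]=50.5; III: μ=7, E[X²]=55.6667; IV: μ=2.95, E[X²]=9.912.
E[X] = 0.25·7.5 + 0.125·6.5 + 0.5·7 + 0.125·2.95 = 6.55625.
E[X²] = 0.25·59.1667 + 0.125·50.5 + 0.5·55.6667 + 0.125·9.912 = 50.1765.
Var(X) = E[X²] − (E[X])² = 50.1765 − 42.9844 = 7.19209.

7.1921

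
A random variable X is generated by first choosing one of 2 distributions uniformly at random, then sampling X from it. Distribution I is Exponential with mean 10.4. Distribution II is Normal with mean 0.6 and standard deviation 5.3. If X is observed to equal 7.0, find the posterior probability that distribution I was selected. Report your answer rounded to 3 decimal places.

Likelihoods f(7.0 | ·): I: 0.0490516; II: 0.0363075.
Posterior ∝ prior × likelihood. Numerator for I: 0.5·0.0490516 = 0.0245258.
Normalizing constant: 0.5·0.0490516 + 0.5·0.0363075 = 0.0426796.
P(I | observation) = 0.0245258 / 0.0426796 = 0.57465.

0.575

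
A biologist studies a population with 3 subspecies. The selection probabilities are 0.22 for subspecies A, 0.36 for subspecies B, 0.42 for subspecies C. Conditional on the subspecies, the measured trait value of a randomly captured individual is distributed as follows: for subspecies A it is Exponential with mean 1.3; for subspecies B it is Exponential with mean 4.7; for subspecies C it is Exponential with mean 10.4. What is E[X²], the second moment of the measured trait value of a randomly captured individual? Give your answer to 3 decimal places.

For each component E[X²] = Var + (mean)², giving A: 3.38; B: 44.18; C: 216.32.
Overall E[X²] = 0.22·3.38 + 0.36·44.18 + 0.42·216.32 = 107.503.

107.503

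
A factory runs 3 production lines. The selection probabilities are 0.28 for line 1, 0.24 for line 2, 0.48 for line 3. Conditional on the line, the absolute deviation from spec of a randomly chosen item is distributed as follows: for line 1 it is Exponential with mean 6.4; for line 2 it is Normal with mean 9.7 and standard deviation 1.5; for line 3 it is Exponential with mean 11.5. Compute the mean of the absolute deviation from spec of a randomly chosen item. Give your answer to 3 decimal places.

Component means — 1: 6.4; 2: 9.7; 3: 11.5.
E[X] = 0.28·6.4 + 0.24·9.7 + 0.48·11.5 = 9.64.

9.640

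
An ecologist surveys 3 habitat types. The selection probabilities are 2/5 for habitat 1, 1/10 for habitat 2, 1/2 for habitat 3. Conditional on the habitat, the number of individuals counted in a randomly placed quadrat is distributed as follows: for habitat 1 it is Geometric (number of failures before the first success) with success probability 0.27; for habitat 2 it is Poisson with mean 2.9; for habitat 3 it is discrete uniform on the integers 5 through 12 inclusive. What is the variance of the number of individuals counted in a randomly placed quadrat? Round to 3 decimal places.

15.209

Per component, 1: μ=2.7037, E[X²]=17.3237; 2: μ=2.9, E[X²]=11.31; 3: μ=8.5, E[X²]=77.5.
E[X] = 0.4·2.7037 + 0.1·2.9 + 0.5·8.5 = 5.62148.
E[X²] = 0.4·17.3237 + 0.1·11.31 + 0.5·77.5 = 46.8105.
Var(X) = E[X²] − (E[X])² = 46.8105 − 31.6011 = 15.2094.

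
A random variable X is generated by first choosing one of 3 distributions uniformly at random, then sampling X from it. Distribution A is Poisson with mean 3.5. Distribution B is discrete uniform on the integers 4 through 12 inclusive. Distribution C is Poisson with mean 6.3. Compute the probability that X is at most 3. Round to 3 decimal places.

0.221

Conditional on each component, P(X ≤ 3): A: 0.536633; B: 0; C: 0.126374.
By total probability, P(X ≤ 3) = 0.333333·0.536633 + 0.333333·0 + 0.333333·0.126374 = 0.221002.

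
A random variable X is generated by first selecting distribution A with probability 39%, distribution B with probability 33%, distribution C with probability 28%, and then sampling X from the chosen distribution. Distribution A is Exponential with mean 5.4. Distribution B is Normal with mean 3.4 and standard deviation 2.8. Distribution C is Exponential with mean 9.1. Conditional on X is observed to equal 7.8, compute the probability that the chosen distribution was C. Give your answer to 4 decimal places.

0.2983

Likelihoods f(7.8 | ·): A: 0.0436809; B: 0.0414506; C: 0.0466344.
Posterior ∝ prior × likelihood. Numerator for C: 0.28·0.0466344 = 0.0130576.
Normalizing constant: 0.39·0.0436809 + 0.33·0.0414506 + 0.28·0.0466344 = 0.0437719.
P(C | observation) = 0.0130576 / 0.0437719 = 0.298311.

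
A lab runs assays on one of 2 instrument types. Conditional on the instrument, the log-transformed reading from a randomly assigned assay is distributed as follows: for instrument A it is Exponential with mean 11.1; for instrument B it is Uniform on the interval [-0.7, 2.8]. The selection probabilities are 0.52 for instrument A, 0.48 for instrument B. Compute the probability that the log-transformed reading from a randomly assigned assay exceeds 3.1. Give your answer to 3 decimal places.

0.393

Conditional on each instrument, P(X > 3.1): A: 0.756329; B: 0.
By total probability, P(X > 3.1) = 0.52·0.756329 + 0.48·0 = 0.393291.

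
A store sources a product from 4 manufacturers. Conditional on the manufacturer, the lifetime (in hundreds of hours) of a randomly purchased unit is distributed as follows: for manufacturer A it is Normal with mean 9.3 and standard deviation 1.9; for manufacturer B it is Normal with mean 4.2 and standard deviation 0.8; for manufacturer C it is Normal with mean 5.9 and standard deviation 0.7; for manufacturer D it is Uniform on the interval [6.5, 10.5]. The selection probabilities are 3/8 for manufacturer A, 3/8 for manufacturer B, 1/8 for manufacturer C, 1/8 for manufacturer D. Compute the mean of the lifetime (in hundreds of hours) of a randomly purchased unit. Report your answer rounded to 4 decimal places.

6.8625

Component means — A: 9.3; B: 4.2; C: 5.9; D: 8.5.
E[X] = 0.375·9.3 + 0.375·4.2 + 0.125·5.9 + 0.125·8.5 = 6.8625.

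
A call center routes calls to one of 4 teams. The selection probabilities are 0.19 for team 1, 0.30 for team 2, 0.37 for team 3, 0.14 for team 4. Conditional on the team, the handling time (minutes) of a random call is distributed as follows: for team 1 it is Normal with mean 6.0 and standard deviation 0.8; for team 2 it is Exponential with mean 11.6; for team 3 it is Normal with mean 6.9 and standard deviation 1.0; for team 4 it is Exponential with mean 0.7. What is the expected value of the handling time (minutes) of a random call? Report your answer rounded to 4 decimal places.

Component means — 1: 6; 2: 11.6; 3: 6.9; 4: 0.7.
E[X] = 0.19·6 + 0.3·11.6 + 0.37·6.9 + 0.14·0.7 = 7.271.

7.2710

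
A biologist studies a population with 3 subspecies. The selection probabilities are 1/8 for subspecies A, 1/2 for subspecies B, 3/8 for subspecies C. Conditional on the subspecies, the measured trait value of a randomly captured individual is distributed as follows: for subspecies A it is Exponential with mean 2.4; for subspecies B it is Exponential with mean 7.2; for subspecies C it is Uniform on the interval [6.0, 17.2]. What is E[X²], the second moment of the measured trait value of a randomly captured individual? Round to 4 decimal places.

107.6600

For each component E[X²] = Var + (mean)², giving A: 11.52; B: 103.68; C: 145.013.
Overall E[X²] = 0.125·11.52 + 0.5·103.68 + 0.375·145.013 = 107.66.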